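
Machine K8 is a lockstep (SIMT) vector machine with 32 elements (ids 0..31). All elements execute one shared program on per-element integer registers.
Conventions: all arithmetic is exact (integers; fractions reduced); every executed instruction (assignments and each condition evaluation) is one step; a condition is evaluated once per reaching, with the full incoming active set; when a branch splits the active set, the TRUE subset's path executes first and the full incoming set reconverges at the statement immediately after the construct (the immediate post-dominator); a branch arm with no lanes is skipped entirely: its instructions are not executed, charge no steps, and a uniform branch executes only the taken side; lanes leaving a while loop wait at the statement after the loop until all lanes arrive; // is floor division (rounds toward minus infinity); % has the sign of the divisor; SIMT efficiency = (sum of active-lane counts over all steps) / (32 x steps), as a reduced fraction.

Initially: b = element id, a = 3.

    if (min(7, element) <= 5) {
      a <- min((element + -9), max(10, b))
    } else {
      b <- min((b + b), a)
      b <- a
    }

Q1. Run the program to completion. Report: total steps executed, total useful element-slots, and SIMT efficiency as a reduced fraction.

Answer: 4 steps, 90 useful, 45/64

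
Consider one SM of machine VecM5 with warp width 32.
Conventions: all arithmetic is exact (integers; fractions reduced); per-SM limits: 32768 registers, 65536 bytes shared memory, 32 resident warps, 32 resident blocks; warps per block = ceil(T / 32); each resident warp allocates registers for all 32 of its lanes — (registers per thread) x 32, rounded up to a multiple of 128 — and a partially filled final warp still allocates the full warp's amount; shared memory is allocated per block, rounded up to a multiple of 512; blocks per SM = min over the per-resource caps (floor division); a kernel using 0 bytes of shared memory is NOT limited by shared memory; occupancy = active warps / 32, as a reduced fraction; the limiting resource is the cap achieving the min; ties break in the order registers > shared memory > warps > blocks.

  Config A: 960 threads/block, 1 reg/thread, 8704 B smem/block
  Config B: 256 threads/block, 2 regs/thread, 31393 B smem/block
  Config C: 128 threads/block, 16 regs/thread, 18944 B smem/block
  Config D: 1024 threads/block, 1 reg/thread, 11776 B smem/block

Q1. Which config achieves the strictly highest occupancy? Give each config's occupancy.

occupancies: A 15/16, B 1/2, C 3/8, D 1

Answer: D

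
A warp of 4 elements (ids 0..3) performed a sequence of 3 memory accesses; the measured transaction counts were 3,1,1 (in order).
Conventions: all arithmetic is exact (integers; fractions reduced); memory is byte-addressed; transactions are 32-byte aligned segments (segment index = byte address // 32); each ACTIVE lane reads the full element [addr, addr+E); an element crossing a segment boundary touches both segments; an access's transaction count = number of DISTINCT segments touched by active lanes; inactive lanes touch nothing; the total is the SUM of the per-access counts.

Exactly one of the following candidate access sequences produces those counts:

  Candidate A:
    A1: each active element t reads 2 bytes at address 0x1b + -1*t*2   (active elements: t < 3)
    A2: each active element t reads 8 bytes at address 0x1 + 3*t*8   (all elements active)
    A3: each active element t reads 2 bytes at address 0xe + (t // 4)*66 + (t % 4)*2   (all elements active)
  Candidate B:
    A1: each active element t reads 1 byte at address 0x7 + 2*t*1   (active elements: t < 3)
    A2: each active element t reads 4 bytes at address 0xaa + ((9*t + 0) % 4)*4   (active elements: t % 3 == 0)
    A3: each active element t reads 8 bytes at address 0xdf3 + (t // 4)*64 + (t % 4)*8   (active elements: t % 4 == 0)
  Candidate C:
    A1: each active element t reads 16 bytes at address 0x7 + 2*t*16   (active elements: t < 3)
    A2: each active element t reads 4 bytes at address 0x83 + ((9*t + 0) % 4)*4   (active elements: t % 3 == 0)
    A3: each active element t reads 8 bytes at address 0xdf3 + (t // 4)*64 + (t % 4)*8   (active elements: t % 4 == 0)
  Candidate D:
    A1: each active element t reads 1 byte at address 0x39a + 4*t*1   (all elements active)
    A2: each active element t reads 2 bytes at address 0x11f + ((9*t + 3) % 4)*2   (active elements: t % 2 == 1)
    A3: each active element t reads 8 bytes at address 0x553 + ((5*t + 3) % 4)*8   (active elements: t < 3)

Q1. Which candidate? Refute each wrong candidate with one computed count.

A: A1 gives 1 transaction, not 3
B: A1 gives 1 transaction, not 3
D: A1 gives 2 transactions, not 3
C: all counts match (3,1,1)

Answer: C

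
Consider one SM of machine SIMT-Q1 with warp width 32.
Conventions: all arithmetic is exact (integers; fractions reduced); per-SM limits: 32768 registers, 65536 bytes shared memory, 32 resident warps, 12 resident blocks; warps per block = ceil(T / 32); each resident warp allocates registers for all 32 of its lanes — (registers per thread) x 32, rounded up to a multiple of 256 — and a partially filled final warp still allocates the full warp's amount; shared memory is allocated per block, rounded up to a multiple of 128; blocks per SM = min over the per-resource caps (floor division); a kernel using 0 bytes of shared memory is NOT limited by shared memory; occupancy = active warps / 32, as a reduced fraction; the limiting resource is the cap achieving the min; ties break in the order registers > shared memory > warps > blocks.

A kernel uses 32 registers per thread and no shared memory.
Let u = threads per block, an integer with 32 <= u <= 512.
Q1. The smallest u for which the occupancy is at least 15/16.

Answer: u = 65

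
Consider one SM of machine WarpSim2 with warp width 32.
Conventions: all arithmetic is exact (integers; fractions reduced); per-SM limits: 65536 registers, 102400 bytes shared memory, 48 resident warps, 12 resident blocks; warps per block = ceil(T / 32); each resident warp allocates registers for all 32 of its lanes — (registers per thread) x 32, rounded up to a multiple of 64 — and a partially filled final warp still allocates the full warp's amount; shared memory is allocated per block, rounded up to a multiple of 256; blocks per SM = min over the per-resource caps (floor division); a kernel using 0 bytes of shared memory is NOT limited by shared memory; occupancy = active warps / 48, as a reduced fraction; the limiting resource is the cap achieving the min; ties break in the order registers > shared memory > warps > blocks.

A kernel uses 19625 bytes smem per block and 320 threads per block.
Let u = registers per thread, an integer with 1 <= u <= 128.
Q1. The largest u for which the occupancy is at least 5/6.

Answer: u = 50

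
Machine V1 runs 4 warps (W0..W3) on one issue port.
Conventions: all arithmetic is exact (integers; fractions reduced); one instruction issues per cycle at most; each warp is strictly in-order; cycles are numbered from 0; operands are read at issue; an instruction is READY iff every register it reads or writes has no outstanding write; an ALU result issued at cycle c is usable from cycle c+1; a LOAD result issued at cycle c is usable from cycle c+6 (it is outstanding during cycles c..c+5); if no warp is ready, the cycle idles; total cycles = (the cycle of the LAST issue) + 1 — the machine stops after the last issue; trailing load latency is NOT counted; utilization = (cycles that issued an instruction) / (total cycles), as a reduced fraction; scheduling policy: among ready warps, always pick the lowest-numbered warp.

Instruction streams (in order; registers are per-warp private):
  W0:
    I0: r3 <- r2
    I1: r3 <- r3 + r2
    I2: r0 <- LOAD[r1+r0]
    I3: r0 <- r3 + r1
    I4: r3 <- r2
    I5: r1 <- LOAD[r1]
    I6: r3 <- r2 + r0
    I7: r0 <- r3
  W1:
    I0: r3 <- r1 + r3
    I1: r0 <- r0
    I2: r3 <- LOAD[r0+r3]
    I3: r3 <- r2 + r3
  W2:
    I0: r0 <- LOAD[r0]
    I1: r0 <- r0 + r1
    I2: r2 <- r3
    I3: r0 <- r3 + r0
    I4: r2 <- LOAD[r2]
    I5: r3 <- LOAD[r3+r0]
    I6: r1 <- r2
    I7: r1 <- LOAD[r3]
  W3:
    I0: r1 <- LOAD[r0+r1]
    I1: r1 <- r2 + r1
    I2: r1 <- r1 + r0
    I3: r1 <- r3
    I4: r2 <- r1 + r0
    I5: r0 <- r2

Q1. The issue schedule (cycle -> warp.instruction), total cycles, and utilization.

cycle 0: W0.I0
cycle 1: W0.I1
cycle 2: W0.I2
cycle 3: W1.I0
cycle 4: W1.I1
cycle 5: W1.I2
cycle 6: W2.I0
cycle 7: W3.I0
cycle 8: W0.I3
cycle 9: W0.I4
cycle 10: W0.I5
cycle 11: W0.I6
cycle 12: W0.I7
cycle 13: W1.I3
cycle 14: W2.I1
cycle 15: W2.I2
cycle 16: W2.I3
cycle 17: W2.I4
cycle 18: W2.I5
cycle 19: W3.I1
cycle 20: W3.I2
cycle 21: W3.I3
cycle 22: W3.I4
cycle 23: W2.I6
cycle 24: W2.I7
cycle 25: W3.I5

Answer: 26 cycles, utilization 1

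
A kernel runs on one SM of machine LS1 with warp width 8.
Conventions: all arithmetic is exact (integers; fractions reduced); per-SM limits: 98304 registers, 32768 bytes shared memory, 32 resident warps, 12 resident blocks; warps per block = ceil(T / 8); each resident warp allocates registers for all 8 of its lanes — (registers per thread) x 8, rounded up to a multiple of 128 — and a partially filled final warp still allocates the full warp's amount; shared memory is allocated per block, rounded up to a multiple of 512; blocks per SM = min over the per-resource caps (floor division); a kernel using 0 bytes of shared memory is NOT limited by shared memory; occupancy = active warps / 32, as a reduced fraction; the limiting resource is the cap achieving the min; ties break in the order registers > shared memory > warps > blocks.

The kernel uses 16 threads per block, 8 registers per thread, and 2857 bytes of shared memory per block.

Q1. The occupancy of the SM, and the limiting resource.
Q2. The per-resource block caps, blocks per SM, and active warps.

Answer: occupancy 5/8, limited by shared memory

registers: 384 blocks
shared memory: 10 blocks
warps: 16 blocks
blocks: 12 blocks

Answer: 10 blocks, 20 active warps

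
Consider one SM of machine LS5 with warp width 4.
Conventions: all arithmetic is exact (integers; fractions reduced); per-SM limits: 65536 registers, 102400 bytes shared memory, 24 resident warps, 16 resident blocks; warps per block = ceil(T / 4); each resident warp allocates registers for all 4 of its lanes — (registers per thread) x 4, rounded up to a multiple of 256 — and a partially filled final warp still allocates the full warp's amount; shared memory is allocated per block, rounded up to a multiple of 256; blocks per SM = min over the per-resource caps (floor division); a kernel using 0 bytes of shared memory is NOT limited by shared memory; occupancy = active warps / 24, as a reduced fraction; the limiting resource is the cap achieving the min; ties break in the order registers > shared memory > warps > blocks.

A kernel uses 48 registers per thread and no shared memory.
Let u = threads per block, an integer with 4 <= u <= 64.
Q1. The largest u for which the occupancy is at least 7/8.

Answer: u = 48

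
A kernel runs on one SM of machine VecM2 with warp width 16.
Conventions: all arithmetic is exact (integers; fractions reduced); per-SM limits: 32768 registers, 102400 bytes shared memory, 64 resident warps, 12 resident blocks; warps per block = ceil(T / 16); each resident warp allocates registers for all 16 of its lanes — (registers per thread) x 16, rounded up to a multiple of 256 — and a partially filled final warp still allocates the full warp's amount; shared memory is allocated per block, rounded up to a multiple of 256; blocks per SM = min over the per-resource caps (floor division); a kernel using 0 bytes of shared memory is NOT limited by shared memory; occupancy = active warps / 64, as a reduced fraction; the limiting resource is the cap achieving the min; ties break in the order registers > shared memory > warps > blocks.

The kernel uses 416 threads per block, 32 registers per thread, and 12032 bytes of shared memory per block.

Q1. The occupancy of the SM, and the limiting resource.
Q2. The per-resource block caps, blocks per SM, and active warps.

Answer: occupancy 13/16, limited by registers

registers: 2 blocks
shared memory: 8 blocks
warps: 2 blocks
blocks: 12 blocks

Answer: 2 blocks, 52 active warps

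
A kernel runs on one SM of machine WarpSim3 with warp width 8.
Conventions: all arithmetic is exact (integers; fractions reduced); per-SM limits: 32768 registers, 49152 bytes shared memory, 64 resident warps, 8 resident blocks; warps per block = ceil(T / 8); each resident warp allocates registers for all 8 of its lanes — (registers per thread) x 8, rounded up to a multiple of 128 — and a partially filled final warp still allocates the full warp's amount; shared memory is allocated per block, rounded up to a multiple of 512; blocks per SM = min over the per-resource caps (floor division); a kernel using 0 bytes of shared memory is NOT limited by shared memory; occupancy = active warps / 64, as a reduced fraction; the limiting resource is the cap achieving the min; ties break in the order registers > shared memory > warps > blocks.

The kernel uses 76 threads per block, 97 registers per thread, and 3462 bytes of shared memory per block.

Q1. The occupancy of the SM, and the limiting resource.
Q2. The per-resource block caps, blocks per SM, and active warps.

Answer: occupancy 15/32, limited by registers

registers: 3 blocks
shared memory: 13 blocks
warps: 6 blocks
blocks: 8 blocks

Answer: 3 blocks, 30 active warps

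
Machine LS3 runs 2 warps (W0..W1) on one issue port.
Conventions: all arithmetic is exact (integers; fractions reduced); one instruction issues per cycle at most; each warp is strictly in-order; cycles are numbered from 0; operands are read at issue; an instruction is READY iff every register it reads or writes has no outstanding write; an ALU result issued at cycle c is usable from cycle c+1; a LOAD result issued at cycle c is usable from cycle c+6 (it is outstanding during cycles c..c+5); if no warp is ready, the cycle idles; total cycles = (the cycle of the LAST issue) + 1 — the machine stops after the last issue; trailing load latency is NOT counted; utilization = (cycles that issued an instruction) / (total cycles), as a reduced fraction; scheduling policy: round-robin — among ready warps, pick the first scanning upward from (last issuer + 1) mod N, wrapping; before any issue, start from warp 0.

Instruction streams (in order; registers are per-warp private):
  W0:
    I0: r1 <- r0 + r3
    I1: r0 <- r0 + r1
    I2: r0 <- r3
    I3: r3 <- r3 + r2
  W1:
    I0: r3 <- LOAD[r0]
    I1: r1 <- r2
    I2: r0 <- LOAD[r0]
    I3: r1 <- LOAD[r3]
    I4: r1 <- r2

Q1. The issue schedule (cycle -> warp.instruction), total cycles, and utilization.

cycle 0: W0.I0
cycle 1: W1.I0
cycle 2: W0.I1
cycle 3: W1.I1
cycle 4: W0.I2
cycle 5: W1.I2
cycle 6: W0.I3
cycle 7: W1.I3
cycle 8: idle
cycle 9: idle
cycle 10: idle
cycle 11: idle
cycle 12: idle
cycle 13: W1.I4

Answer: 14 cycles, utilization 9/14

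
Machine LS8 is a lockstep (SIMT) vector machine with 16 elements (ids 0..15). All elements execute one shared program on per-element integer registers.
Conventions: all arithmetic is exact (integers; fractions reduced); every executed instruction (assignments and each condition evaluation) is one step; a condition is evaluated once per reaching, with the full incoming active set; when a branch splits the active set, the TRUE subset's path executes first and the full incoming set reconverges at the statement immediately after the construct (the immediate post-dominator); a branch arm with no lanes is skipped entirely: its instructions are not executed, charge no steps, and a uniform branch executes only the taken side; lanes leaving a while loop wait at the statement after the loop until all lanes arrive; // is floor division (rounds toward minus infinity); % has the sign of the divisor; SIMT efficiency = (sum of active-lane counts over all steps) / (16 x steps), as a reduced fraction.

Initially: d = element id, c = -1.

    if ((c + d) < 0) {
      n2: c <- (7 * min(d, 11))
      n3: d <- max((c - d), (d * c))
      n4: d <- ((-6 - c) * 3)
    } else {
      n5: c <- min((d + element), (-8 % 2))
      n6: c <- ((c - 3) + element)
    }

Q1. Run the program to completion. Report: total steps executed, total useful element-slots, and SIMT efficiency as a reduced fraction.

Answer: 6 steps, 49 useful, 49/96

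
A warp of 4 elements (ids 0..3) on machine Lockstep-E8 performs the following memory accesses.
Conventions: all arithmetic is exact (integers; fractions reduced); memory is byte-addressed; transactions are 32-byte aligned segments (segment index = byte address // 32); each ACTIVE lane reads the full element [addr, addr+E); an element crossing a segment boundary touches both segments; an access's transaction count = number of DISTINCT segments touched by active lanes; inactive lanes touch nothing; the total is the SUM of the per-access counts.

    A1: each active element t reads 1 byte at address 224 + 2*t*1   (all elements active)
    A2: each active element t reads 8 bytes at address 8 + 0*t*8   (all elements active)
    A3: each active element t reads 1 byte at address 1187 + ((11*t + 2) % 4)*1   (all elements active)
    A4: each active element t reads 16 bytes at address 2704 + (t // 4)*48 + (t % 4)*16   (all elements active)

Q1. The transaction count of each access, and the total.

A1: 1 transaction
A2: 1 transaction
A3: 1 transaction
A4: 3 transactions

Answer: 1,1,1,3; total 6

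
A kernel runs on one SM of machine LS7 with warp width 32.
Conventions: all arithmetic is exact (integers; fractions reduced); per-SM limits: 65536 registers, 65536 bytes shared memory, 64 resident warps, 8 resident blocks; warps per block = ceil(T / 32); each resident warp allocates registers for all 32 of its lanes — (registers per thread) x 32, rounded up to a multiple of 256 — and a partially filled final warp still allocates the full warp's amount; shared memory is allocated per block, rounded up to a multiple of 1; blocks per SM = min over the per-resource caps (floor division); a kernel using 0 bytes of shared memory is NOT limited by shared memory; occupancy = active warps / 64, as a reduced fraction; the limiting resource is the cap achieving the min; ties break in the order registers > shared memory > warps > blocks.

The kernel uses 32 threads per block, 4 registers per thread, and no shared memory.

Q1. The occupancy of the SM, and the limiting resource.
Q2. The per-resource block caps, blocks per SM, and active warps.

Answer: occupancy 1/8, limited by blocks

registers: 256 blocks
shared memory: no limit (kernel uses none)
warps: 64 blocks
blocks: 8 blocks

Answer: 8 blocks, 8 active warps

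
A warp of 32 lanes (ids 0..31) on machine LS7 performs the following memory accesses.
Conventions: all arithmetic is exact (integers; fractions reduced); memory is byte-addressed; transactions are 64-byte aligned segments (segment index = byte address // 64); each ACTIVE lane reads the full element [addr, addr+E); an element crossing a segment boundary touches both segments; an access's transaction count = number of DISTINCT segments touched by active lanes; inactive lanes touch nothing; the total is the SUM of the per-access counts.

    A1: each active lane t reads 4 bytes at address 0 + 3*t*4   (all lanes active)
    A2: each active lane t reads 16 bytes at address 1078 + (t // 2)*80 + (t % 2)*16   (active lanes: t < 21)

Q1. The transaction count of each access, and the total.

A1: 6 transactions
A2: 14 transactions

Answer: 6,14; total 20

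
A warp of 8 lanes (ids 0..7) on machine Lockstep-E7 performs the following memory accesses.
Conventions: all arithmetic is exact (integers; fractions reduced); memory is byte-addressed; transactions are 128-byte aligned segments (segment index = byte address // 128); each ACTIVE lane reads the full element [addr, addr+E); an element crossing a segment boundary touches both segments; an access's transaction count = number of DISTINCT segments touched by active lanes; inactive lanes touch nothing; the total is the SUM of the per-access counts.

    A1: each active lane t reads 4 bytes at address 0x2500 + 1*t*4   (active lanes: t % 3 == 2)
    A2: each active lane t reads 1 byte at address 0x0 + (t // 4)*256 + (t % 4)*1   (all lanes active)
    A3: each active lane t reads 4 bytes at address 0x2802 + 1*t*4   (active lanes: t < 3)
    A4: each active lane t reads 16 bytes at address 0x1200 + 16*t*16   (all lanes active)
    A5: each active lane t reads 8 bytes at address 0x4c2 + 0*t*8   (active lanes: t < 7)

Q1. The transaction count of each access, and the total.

A1: 1 transaction
A2: 2 transactions
A3: 1 transaction
A4: 8 transactions
A5: 1 transaction

Answer: 1,2,1,8,1; total 13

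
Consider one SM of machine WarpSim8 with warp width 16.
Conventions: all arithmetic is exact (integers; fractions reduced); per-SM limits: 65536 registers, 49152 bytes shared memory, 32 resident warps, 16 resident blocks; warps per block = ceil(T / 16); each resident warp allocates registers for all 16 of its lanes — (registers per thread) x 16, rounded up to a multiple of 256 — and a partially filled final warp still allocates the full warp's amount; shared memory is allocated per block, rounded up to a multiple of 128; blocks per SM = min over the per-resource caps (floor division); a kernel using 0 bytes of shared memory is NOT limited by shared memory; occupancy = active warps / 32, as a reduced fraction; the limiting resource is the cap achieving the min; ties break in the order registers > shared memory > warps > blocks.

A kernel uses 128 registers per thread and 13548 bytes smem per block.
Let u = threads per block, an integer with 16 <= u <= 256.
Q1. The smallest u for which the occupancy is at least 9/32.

Answer: u = 33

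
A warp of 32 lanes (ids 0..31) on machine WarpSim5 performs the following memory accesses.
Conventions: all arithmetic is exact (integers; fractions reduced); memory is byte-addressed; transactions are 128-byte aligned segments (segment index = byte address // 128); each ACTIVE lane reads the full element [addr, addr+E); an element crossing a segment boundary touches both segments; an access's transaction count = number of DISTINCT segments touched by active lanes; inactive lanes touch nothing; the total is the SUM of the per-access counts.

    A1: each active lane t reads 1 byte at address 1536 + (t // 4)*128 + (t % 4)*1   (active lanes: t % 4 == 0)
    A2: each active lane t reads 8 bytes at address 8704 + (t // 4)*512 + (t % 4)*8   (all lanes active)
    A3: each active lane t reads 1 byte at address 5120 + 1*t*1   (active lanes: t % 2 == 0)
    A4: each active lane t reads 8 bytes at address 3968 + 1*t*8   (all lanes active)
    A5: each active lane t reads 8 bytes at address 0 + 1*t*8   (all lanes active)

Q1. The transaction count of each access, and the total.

A1: 8 transactions
A2: 8 transactions
A3: 1 transaction
A4: 2 transactions
A5: 2 transactions

Answer: 8,8,1,2,2; total 21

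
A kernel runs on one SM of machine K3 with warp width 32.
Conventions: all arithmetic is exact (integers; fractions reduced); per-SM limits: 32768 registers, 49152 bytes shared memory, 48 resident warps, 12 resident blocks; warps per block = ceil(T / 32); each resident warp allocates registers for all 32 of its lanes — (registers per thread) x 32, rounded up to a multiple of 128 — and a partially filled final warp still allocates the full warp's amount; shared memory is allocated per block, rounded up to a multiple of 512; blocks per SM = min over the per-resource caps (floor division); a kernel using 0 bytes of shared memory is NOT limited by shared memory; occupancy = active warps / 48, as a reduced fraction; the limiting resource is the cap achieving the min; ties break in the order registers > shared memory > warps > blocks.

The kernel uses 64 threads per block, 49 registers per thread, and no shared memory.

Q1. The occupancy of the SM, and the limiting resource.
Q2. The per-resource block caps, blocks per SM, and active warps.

Answer: occupancy 3/8, limited by registers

registers: 9 blocks
shared memory: no limit (kernel uses none)
warps: 24 blocks
blocks: 12 blocks

Answer: 9 blocks, 18 active warps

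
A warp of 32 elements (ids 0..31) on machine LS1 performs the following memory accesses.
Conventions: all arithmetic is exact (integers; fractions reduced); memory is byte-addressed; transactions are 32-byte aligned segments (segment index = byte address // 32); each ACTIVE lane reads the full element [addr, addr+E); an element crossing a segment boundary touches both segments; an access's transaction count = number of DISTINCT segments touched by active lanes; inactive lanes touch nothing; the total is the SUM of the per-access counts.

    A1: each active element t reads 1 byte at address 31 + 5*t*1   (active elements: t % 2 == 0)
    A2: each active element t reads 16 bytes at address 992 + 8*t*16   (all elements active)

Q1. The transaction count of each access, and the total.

A1: 6 transactions
A2: 32 transactions

Answer: 6,32; total 38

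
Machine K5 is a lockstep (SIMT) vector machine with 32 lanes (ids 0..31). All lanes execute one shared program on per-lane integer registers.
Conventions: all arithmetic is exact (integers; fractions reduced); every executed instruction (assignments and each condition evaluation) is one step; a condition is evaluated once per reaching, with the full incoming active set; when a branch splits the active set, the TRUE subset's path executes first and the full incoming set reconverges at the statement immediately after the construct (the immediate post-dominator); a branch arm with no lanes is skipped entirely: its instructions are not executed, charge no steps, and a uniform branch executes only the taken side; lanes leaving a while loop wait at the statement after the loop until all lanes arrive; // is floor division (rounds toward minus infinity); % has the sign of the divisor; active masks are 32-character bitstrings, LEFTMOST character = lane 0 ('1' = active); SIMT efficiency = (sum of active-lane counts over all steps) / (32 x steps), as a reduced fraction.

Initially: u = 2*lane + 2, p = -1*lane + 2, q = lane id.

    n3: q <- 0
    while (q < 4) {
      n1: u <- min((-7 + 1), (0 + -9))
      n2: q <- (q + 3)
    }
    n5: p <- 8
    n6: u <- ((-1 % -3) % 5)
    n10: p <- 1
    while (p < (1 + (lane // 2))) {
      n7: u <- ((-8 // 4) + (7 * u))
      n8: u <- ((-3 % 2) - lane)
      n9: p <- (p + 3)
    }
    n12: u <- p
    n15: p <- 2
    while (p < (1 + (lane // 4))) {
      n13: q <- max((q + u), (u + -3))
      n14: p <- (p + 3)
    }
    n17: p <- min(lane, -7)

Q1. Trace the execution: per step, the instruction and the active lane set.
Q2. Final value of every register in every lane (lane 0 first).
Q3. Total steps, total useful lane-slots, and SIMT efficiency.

step 0: q <- 0                       11111111111111111111111111111111
step 1: eval (q < 4)                 11111111111111111111111111111111
step 2: u <- min((-7 + 1), (0 + -9)) 11111111111111111111111111111111
step 3: q <- (q + 3)                 11111111111111111111111111111111
step 4: eval (q < 4)                 11111111111111111111111111111111
step 5: u <- min((-7 + 1), (0 + -9)) 11111111111111111111111111111111
step 6: q <- (q + 3)                 11111111111111111111111111111111
step 7: eval (q < 4)                 11111111111111111111111111111111
step 8: p <- 8                       11111111111111111111111111111111
step 9: u <- ((-1 % -3) % 5)         11111111111111111111111111111111
step 10: p <- 1                       11111111111111111111111111111111
step 11: eval (p < (1 + (lane // 2))) 11111111111111111111111111111111
step 12: u <- ((-8 // 4) + (7 * u))   00111111111111111111111111111111
step 13: u <- ((-3 % 2) - lane)       00111111111111111111111111111111
step 14: p <- (p + 3)                 00111111111111111111111111111111
step 15: eval (p < (1 + (lane // 2))) 00111111111111111111111111111111
step 16: u <- ((-8 // 4) + (7 * u))   00000000111111111111111111111111
step 17: u <- ((-3 % 2) - lane)       00000000111111111111111111111111
step 18: p <- (p + 3)                 00000000111111111111111111111111
step 19: eval (p < (1 + (lane // 2))) 00000000111111111111111111111111
step 20: u <- ((-8 // 4) + (7 * u))   00000000000000111111111111111111
step 21: u <- ((-3 % 2) - lane)       00000000000000111111111111111111
step 22: p <- (p + 3)                 00000000000000111111111111111111
step 23: eval (p < (1 + (lane // 2))) 00000000000000111111111111111111
step 24: u <- ((-8 // 4) + (7 * u))   00000000000000000000111111111111
step 25: u <- ((-3 % 2) - lane)       00000000000000000000111111111111
step 26: p <- (p + 3)                 00000000000000000000111111111111
step 27: eval (p < (1 + (lane // 2))) 00000000000000000000111111111111
step 28: u <- ((-8 // 4) + (7 * u))   00000000000000000000000000111111
step 29: u <- ((-3 % 2) - lane)       00000000000000000000000000111111
step 30: p <- (p + 3)                 00000000000000000000000000111111
step 31: eval (p < (1 + (lane // 2))) 00000000000000000000000000111111
step 32: u <- p                       11111111111111111111111111111111
step 33: p <- 2                       11111111111111111111111111111111
step 34: eval (p < (1 + (lane // 4))) 11111111111111111111111111111111
step 35: q <- max((q + u), (u + -3))  00000000111111111111111111111111
step 36: p <- (p + 3)                 00000000111111111111111111111111
step 37: eval (p < (1 + (lane // 4))) 00000000111111111111111111111111
step 38: q <- max((q + u), (u + -3))  00000000000000000000111111111111
step 39: p <- (p + 3)                 00000000000000000000111111111111
step 40: eval (p < (1 + (lane // 4))) 00000000000000000000111111111111
step 41: p <- min(lane, -7)           11111111111111111111111111111111

Answer: 42 steps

u: 1,1,4,4,4,4,4,4,7,7,7,7,7,7,10,10,10,10,10,10,13,13,13,13,13,13,16,16,16,16,16,16
p: -7,-7,-7,-7,-7,-7,-7,-7,-7,-7,-7,-7,-7,-7,-7,-7,-7,-7,-7,-7,-7,-7,-7,-7,-7,-7,-7,-7,-7,-7,-7,-7
q: 6,6,6,6,6,6,6,6,13,13,13,13,13,13,16,16,16,16,16,16,32,32,32,32,32,32,38,38,38,38,38,38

steps = 42; useful = 980; efficiency = 980/1344 = 35/48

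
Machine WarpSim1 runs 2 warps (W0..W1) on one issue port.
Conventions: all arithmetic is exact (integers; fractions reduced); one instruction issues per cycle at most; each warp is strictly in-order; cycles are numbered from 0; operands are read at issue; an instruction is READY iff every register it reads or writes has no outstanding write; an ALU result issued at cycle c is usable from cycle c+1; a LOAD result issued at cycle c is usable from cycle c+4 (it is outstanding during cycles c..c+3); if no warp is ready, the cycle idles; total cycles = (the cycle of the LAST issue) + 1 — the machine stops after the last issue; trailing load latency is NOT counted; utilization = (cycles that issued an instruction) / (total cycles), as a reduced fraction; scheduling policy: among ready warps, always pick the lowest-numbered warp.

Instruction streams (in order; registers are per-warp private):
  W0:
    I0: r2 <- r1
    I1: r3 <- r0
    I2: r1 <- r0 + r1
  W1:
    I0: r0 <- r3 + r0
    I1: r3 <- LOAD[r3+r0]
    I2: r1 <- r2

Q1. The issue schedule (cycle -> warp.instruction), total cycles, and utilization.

cycle 0: W0.I0
cycle 1: W0.I1
cycle 2: W0.I2
cycle 3: W1.I0
cycle 4: W1.I1
cycle 5: W1.I2

Answer: 6 cycles, utilization 1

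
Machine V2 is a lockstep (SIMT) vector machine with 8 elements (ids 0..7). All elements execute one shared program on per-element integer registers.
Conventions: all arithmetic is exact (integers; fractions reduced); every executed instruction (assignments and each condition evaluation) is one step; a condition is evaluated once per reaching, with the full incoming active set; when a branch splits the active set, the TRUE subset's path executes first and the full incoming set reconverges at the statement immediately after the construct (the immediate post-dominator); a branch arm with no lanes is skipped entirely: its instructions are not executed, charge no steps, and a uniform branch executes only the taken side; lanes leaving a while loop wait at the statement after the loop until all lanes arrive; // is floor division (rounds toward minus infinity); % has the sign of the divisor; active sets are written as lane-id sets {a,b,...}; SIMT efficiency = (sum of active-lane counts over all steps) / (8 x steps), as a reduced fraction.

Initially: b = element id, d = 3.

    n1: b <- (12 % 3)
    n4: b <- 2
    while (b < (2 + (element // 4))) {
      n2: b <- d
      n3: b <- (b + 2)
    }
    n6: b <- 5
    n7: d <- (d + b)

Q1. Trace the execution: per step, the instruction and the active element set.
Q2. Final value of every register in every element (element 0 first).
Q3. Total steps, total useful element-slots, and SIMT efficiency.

step 0: b <- (12 % 3)                {0,1,2,3,4,5,6,7}
step 1: b <- 2                       {0,1,2,3,4,5,6,7}
step 2: eval (b < (2 + (element // 4))) {0,1,2,3,4,5,6,7}
step 3: b <- d                       {4,5,6,7}
step 4: b <- (b + 2)                 {4,5,6,7}
step 5: eval (b < (2 + (element // 4))) {4,5,6,7}
step 6: b <- 5                       {0,1,2,3,4,5,6,7}
step 7: d <- (d + b)                 {0,1,2,3,4,5,6,7}

Answer: 8 steps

b: 5,5,5,5,5,5,5,5
d: 8,8,8,8,8,8,8,8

steps = 8; useful = 52; efficiency = 52/64 = 13/16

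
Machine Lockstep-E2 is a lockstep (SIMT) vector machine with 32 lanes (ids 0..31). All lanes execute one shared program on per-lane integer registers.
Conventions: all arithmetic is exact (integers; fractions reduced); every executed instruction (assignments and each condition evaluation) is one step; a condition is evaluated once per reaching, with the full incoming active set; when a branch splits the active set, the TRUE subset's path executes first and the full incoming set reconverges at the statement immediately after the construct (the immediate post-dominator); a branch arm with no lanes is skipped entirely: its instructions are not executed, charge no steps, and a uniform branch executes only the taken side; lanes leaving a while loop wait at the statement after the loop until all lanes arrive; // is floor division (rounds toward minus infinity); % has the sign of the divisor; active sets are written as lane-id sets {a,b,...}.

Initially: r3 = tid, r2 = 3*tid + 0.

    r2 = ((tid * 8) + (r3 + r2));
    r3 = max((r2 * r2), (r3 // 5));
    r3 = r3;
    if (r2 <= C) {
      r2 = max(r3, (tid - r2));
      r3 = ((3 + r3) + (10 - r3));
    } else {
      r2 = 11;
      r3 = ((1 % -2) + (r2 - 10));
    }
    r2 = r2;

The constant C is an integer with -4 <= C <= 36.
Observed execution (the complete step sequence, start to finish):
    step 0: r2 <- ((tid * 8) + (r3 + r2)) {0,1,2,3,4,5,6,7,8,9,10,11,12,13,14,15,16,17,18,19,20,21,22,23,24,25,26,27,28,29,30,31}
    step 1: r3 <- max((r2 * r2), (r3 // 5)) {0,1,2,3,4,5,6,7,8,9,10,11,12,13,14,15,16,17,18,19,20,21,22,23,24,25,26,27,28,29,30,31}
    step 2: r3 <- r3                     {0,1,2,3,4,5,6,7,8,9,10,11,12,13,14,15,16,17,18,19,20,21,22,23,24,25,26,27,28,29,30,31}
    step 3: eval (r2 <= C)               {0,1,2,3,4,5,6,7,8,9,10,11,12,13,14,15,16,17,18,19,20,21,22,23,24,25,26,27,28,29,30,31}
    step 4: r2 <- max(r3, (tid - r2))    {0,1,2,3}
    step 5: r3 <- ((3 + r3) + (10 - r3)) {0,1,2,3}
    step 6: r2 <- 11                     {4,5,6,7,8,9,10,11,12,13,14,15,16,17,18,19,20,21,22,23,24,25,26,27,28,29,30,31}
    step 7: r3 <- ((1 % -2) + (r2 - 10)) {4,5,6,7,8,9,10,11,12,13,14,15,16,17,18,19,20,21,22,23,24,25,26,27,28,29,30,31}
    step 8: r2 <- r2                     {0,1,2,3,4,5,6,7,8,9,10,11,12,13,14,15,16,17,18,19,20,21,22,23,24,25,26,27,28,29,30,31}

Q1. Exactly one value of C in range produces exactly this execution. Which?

Answer: C = 36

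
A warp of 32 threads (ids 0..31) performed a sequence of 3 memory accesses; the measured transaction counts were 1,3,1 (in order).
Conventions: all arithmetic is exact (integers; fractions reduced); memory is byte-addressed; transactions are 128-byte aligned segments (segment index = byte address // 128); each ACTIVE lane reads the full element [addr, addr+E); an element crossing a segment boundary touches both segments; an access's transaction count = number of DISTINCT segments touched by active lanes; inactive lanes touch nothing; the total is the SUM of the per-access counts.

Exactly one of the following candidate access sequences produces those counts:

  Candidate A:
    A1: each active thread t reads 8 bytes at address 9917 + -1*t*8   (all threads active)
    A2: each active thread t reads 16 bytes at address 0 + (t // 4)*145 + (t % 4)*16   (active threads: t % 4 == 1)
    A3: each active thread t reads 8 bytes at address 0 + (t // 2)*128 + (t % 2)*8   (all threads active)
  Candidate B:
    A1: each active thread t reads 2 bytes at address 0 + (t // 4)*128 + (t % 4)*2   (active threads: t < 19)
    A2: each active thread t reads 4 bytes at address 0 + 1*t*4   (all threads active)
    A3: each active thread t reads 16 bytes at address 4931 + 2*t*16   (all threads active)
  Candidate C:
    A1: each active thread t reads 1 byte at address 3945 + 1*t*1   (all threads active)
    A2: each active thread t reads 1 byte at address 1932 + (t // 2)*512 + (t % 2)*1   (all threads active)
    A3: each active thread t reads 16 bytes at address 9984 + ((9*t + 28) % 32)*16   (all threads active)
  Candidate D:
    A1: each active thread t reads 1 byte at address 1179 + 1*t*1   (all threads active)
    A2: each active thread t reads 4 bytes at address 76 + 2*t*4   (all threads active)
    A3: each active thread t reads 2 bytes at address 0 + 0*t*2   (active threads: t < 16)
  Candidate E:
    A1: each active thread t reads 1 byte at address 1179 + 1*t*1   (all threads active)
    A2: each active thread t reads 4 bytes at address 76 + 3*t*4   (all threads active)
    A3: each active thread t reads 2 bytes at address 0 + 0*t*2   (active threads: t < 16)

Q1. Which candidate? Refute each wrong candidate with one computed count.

A: A1 gives 3 transactions, not 1
B: A1 gives 5 transactions, not 1
C: A1 gives 2 transactions, not 1
E: A2 gives 4 transactions, not 3
D: all counts match (1,3,1)

Answer: D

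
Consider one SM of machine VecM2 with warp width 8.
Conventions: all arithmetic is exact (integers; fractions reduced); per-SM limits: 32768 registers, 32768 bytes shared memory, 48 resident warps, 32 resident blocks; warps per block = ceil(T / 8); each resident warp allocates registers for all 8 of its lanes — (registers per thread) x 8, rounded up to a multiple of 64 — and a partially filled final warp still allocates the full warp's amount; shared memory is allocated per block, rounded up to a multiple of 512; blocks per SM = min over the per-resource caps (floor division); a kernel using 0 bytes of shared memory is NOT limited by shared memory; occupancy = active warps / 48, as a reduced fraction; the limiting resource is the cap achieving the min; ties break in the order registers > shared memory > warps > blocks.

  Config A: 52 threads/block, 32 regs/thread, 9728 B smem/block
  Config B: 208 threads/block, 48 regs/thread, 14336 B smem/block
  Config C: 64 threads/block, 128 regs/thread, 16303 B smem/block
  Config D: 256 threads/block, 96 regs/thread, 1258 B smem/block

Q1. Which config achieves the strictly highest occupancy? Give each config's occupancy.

occupancies: A 7/16, B 13/24, C 1/3, D 2/3

Answer: D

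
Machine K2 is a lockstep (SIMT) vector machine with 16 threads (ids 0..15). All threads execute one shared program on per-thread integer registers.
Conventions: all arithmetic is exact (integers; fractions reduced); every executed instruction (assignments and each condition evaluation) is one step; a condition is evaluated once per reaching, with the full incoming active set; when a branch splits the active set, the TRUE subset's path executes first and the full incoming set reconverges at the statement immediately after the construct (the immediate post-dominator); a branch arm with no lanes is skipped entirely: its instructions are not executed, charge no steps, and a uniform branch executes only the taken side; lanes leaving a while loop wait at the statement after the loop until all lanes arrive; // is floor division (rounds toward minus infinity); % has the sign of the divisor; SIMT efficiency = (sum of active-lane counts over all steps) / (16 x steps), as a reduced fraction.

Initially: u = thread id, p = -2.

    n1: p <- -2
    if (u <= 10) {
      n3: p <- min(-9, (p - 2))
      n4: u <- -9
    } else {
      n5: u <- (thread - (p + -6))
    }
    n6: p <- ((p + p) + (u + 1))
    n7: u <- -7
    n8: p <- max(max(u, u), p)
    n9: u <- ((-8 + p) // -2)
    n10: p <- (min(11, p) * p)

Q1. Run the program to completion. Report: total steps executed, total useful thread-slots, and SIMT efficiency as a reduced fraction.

Answer: 10 steps, 139 useful, 139/160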